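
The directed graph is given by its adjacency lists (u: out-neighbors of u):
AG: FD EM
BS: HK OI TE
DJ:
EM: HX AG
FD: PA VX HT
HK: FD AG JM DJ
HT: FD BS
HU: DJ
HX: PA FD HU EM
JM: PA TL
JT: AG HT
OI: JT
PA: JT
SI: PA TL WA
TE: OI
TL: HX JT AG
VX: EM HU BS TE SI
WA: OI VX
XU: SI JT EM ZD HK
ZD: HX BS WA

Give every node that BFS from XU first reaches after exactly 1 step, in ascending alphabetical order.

EM, HK, JT, SI, ZD

Level 0: XU
Level 1: EM, HK, JT, SI, ZD
Level 2: AG, BS, DJ, FD, HT, HX, JM, PA, TL, WA
Level 3: HU, OI, TE, VX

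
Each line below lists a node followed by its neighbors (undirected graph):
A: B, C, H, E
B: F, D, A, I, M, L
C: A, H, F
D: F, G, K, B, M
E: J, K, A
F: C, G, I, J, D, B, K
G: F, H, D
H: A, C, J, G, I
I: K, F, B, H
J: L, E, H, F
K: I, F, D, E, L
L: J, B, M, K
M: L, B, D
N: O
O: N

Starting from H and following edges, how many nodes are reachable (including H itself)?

BFS from H visits: H, A, C, J, G, I, B, E, F, L, D, K, M
Reachable nodes: 13 of 15 total.

13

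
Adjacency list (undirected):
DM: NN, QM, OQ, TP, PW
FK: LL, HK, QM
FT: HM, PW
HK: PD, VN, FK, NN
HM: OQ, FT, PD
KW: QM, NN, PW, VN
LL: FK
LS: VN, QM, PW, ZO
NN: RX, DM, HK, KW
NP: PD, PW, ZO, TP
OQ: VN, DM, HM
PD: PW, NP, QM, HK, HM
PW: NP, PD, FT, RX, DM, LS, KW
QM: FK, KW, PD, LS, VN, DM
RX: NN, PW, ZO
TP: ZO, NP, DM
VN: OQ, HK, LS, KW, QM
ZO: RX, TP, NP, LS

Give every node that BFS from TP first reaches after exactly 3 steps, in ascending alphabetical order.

FK, FT, HK, HM, KW, VN

Level 0: TP
Level 1: DM, NP, ZO
Level 2: LS, NN, OQ, PD, PW, QM, RX
Level 3: FK, FT, HK, HM, KW, VN
Level 4: LL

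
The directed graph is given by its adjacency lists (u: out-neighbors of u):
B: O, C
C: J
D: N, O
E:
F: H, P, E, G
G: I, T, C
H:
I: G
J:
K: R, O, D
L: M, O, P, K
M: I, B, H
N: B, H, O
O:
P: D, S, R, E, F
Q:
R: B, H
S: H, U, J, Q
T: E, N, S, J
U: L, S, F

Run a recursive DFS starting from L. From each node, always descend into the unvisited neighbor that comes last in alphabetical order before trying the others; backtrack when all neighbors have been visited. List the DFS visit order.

Visit L
L → P
P → S
S → U
U → F
F → H
F → G
G → T
T → N
N → O
N → B
B → C
C → J
T → E
G → I
S → Q
P → R
P → D
L → M
L → K

L → P → S → U → F → H → G → T → N → O → B → C → J → E → I → Q → R → D → M → K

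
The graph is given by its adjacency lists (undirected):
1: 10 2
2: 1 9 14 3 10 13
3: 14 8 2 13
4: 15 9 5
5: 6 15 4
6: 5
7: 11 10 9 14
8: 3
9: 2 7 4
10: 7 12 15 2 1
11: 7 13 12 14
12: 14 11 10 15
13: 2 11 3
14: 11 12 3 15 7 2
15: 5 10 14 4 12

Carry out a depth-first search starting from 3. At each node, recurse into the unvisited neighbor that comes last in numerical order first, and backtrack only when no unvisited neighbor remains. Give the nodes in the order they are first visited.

3 -> 14 -> 15 -> 12 -> 11 -> 13 -> 2 -> 10 -> 7 -> 9 -> 4 -> 5 -> 6 -> 1 -> 8

Visit 3
3 → 14
14 → 15
15 → 12
12 → 11
11 → 13
13 → 2
2 → 10
10 → 7
7 → 9
9 → 4
4 → 5
5 → 6
10 → 1
3 → 8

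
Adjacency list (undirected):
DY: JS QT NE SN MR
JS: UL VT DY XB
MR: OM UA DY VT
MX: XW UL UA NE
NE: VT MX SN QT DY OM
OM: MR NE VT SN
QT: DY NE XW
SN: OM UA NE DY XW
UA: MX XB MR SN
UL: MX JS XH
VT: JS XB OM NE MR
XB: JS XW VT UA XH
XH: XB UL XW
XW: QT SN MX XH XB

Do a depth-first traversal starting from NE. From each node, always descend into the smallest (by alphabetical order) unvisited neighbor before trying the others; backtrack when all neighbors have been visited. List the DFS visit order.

Visit NE
NE → DY
DY → JS
JS → UL
UL → MX
MX → UA
UA → MR
MR → OM
OM → SN
SN → XW
XW → QT
XW → XB
XB → VT
XB → XH

NE -> DY -> JS -> UL -> MX -> UA -> MR -> OM -> SN -> XW -> QT -> XB -> VT -> XH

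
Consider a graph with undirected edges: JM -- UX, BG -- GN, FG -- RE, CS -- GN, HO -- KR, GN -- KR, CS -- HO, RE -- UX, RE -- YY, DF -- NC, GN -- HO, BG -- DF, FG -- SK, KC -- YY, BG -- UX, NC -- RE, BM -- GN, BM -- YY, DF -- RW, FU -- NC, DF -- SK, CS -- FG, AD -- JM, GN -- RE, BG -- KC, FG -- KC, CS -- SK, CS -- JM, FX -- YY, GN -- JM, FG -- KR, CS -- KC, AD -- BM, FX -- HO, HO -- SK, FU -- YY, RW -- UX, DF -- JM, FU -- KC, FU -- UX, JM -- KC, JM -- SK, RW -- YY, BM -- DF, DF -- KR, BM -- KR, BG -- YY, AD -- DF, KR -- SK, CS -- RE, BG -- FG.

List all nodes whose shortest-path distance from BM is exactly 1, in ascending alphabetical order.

AD, DF, GN, KR, YY

Level 0: BM
Level 1: AD, DF, GN, KR, YY
Level 2: BG, CS, FG, FU, FX, HO, JM, KC, NC, RE, RW, SK
Level 3: UX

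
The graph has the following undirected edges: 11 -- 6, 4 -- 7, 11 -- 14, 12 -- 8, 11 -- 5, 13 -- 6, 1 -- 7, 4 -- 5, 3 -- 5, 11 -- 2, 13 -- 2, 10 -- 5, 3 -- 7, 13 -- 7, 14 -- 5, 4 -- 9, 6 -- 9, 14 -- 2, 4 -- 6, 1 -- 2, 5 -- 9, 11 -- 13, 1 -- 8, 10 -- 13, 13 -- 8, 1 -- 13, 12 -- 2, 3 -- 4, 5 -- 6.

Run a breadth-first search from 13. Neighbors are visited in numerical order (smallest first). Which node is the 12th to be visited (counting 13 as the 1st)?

5

Visit 13; enqueue 1, 2, 6, 7, 8, 10, 11 → queue [1, 2, 6, 7, 8, 10, 11]
Visit 1 → queue [2, 6, 7, 8, 10, 11]
Visit 2; enqueue 12, 14 → queue [6, 7, 8, 10, 11, 12, 14]
Visit 6; enqueue 4, 5, 9 → queue [7, 8, 10, 11, 12, 14, 4, 5, 9]
Visit 7; enqueue 3 → queue [8, 10, 11, 12, 14, 4, 5, 9, 3]
Visit 8 → queue [10, 11, 12, 14, 4, 5, 9, 3]
Visit 10 → queue [11, 12, 14, 4, 5, 9, 3]
Visit 11 → queue [12, 14, 4, 5, 9, 3]
Visit 12 → queue [14, 4, 5, 9, 3]
Visit 14 → queue [4, 5, 9, 3]
Visit 4 → queue [5, 9, 3]
Visit 5 → queue [9, 3]
Visit 9 → queue [3]
Visit 3 → queue []

Visit order: 13, 1, 2, 6, 7, 8, 10, 11, 12, 14, 4, 5, 9, 3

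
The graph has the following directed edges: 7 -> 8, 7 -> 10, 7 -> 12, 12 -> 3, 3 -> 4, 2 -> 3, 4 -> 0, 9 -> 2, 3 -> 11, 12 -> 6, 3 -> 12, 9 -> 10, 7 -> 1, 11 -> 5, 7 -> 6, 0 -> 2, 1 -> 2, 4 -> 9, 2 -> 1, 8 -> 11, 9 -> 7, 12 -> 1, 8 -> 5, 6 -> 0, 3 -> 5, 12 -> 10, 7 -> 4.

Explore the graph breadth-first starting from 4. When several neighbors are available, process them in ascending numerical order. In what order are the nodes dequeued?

4, 0, 9, 2, 7, 10, 1, 3, 6, 8, 12, 5, 11

Visit 4; enqueue 0, 9 → queue [0, 9]
Visit 0; enqueue 2 → queue [9, 2]
Visit 9; enqueue 7, 10 → queue [2, 7, 10]
Visit 2; enqueue 1, 3 → queue [7, 10, 1, 3]
Visit 7; enqueue 6, 8, 12 → queue [10, 1, 3, 6, 8, 12]
Visit 10 → queue [1, 3, 6, 8, 12]
Visit 1 → queue [3, 6, 8, 12]
Visit 3; enqueue 5, 11 → queue [6, 8, 12, 5, 11]
Visit 6 → queue [8, 12, 5, 11]
Visit 8 → queue [12, 5, 11]
Visit 12 → queue [5, 11]
Visit 5 → queue [11]
Visit 11 → queue []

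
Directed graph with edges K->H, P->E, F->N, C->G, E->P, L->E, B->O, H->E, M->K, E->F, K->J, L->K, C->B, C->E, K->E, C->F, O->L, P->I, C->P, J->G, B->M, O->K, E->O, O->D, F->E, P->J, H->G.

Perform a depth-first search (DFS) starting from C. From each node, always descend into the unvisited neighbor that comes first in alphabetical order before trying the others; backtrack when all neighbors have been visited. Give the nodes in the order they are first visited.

C, B, M, K, E, F, N, O, D, L, P, I, J, G, H

Visit C
C → B
B → M
M → K
K → E
E → F
F → N
E → O
O → D
O → L
E → P
P → I
P → J
J → G
K → H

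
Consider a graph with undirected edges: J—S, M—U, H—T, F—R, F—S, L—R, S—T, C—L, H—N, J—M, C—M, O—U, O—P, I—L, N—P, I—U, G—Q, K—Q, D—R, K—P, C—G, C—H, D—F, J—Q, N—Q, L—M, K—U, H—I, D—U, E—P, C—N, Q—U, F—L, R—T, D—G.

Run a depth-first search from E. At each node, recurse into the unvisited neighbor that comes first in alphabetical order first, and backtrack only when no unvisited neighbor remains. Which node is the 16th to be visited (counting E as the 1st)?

Visit E
E → P
P → K
K → Q
Q → G
G → C
C → H
H → I
I → L
L → F
F → D
D → R
R → T
T → S
S → J
J → M
M → U
U → O
H → N

Visit order: E, P, K, Q, G, C, H, I, L, F, D, R, T, S, J, M, U, O, N

M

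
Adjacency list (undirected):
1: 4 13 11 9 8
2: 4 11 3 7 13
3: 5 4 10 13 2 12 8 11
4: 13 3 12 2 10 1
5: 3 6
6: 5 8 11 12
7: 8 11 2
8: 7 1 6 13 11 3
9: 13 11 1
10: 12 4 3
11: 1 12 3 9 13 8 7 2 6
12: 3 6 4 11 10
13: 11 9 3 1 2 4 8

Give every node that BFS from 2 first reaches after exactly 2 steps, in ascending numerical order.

1, 5, 6, 8, 9, 10, 12

Level 0: 2
Level 1: 3, 4, 7, 11, 13
Level 2: 1, 5, 6, 8, 9, 10, 12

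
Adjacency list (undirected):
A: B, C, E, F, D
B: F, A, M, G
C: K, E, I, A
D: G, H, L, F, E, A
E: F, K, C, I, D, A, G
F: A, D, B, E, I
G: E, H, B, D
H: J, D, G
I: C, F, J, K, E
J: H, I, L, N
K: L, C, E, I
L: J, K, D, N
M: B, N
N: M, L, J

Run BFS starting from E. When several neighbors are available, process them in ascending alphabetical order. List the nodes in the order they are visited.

Visit E; enqueue A, C, D, F, G, I, K → queue [A, C, D, F, G, I, K]
Visit A; enqueue B → queue [C, D, F, G, I, K, B]
Visit C → queue [D, F, G, I, K, B]
Visit D; enqueue H, L → queue [F, G, I, K, B, H, L]
Visit F → queue [G, I, K, B, H, L]
Visit G → queue [I, K, B, H, L]
Visit I; enqueue J → queue [K, B, H, L, J]
Visit K → queue [B, H, L, J]
Visit B; enqueue M → queue [H, L, J, M]
Visit H → queue [L, J, M]
Visit L; enqueue N → queue [J, M, N]
Visit J → queue [M, N]
Visit M → queue [N]
Visit N → queue []

E, A, C, D, F, G, I, K, B, H, L, J, M, N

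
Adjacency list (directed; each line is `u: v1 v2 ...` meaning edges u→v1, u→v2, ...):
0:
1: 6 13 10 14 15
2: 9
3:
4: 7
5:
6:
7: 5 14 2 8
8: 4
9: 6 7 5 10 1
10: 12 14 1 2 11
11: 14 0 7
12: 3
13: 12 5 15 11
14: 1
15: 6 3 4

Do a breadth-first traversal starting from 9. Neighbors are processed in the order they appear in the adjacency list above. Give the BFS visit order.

9 → 6 → 7 → 5 → 10 → 1 → 14 → 2 → 8 → 12 → 11 → 13 → 15 → 4 → 3 → 0

Visit 9; enqueue 6, 7, 5, 10, 1 → queue [6, 7, 5, 10, 1]
Visit 6 → queue [7, 5, 10, 1]
Visit 7; enqueue 14, 2, 8 → queue [5, 10, 1, 14, 2, 8]
Visit 5 → queue [10, 1, 14, 2, 8]
Visit 10; enqueue 12, 11 → queue [1, 14, 2, 8, 12, 11]
Visit 1; enqueue 13, 15 → queue [14, 2, 8, 12, 11, 13, 15]
Visit 14 → queue [2, 8, 12, 11, 13, 15]
Visit 2 → queue [8, 12, 11, 13, 15]
Visit 8; enqueue 4 → queue [12, 11, 13, 15, 4]
Visit 12; enqueue 3 → queue [11, 13, 15, 4, 3]
Visit 11; enqueue 0 → queue [13, 15, 4, 3, 0]
Visit 13 → queue [15, 4, 3, 0]
Visit 15 → queue [4, 3, 0]
Visit 4 → queue [3, 0]
Visit 3 → queue [0]
Visit 0 → queue []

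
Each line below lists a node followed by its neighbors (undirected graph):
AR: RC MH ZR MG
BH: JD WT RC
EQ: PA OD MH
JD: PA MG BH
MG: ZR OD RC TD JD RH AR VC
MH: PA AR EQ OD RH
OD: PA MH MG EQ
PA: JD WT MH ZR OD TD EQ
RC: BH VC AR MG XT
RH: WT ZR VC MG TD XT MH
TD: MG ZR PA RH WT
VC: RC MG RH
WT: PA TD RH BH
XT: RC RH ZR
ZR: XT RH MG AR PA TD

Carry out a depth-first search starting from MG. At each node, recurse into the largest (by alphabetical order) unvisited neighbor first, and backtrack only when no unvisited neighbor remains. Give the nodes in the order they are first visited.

Visit MG
MG → ZR
ZR → XT
XT → RH
RH → WT
WT → TD
TD → PA
PA → OD
OD → MH
MH → EQ
MH → AR
AR → RC
RC → VC
RC → BH
BH → JD

MG, ZR, XT, RH, WT, TD, PA, OD, MH, EQ, AR, RC, VC, BH, JD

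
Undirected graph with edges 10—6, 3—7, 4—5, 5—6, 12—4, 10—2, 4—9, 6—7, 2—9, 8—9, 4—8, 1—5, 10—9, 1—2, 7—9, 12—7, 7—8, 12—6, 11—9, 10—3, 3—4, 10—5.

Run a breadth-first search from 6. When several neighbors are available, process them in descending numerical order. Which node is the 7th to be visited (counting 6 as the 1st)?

Visit 6; enqueue 12, 10, 7, 5 → queue [12, 10, 7, 5]
Visit 12; enqueue 4 → queue [10, 7, 5, 4]
Visit 10; enqueue 9, 3, 2 → queue [7, 5, 4, 9, 3, 2]
Visit 7; enqueue 8 → queue [5, 4, 9, 3, 2, 8]
Visit 5; enqueue 1 → queue [4, 9, 3, 2, 8, 1]
Visit 4 → queue [9, 3, 2, 8, 1]
Visit 9; enqueue 11 → queue [3, 2, 8, 1, 11]
Visit 3 → queue [2, 8, 1, 11]
Visit 2 → queue [8, 1, 11]
Visit 8 → queue [1, 11]
Visit 1 → queue [11]
Visit 11 → queue []

Visit order: 6, 12, 10, 7, 5, 4, 9, 3, 2, 8, 1, 11

9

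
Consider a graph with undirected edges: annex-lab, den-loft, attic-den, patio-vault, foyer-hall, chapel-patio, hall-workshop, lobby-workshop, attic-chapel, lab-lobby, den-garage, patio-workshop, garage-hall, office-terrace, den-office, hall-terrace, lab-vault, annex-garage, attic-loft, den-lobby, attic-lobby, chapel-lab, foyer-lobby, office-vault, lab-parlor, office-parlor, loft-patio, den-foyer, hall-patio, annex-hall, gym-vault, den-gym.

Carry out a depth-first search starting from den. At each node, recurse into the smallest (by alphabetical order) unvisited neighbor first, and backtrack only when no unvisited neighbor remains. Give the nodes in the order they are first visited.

den attic chapel lab annex garage hall foyer lobby workshop patio loft vault gym office parlor terrace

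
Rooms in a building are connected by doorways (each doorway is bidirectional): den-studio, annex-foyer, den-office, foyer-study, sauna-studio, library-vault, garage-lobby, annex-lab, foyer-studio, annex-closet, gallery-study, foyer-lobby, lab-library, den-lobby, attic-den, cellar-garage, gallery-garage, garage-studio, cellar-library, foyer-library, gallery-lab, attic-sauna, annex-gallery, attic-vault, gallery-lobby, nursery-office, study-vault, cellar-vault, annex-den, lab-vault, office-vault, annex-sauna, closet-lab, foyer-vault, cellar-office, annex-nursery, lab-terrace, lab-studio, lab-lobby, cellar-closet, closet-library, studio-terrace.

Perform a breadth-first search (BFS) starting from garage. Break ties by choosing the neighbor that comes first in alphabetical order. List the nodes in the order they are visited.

Visit garage; enqueue cellar, gallery, lobby, studio → queue [cellar, gallery, lobby, studio]
Visit cellar; enqueue closet, library, office, vault → queue [gallery, lobby, studio, closet, library, office, vault]
Visit gallery; enqueue annex, lab, study → queue [lobby, studio, closet, library, office, vault, annex, lab, study]
Visit lobby; enqueue den, foyer → queue [studio, closet, library, office, vault, annex, lab, study, den, foyer]
Visit studio; enqueue sauna, terrace → queue [closet, library, office, vault, annex, lab, study, den, foyer, sauna, terrace]
Visit closet → queue [library, office, vault, annex, lab, study, den, foyer, sauna, terrace]
Visit library → queue [office, vault, annex, lab, study, den, foyer, sauna, terrace]
Visit office; enqueue nursery → queue [vault, annex, lab, study, den, foyer, sauna, terrace, nursery]
Visit vault; enqueue attic → queue [annex, lab, study, den, foyer, sauna, terrace, nursery, attic]
Visit annex → queue [lab, study, den, foyer, sauna, terrace, nursery, attic]
Visit lab → queue [study, den, foyer, sauna, terrace, nursery, attic]
Visit study → queue [den, foyer, sauna, terrace, nursery, attic]
Visit den → queue [foyer, sauna, terrace, nursery, attic]
Visit foyer → queue [sauna, terrace, nursery, attic]
Visit sauna → queue [terrace, nursery, attic]
Visit terrace → queue [nursery, attic]
Visit nursery → queue [attic]
Visit attic → queue []

garage -> cellar -> gallery -> lobby -> studio -> closet -> library -> office -> vault -> annex -> lab -> study -> den -> foyer -> sauna -> terrace -> nursery -> attic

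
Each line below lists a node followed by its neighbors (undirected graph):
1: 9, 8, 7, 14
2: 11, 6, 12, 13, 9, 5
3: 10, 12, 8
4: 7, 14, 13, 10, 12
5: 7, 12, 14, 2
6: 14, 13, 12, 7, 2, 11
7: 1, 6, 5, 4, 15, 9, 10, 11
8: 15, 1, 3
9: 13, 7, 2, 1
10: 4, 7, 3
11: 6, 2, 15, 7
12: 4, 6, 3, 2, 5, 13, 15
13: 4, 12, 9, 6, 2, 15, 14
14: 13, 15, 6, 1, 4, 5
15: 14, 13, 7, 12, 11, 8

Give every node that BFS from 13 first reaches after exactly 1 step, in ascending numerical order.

2, 4, 6, 9, 12, 14, 15

Level 0: 13
Level 1: 2, 4, 6, 9, 12, 14, 15
Level 2: 1, 3, 5, 7, 8, 10, 11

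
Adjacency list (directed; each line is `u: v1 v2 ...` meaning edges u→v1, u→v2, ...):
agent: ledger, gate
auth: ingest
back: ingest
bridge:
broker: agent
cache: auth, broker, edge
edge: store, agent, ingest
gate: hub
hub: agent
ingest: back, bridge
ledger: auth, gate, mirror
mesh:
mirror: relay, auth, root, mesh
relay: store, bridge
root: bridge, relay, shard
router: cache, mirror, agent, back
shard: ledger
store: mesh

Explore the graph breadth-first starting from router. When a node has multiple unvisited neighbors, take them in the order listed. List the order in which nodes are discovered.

Visit router; enqueue cache, mirror, agent, back → queue [cache, mirror, agent, back]
Visit cache; enqueue auth, broker, edge → queue [mirror, agent, back, auth, broker, edge]
Visit mirror; enqueue relay, root, mesh → queue [agent, back, auth, broker, edge, relay, root, mesh]
Visit agent; enqueue ledger, gate → queue [back, auth, broker, edge, relay, root, mesh, ledger, gate]
Visit back; enqueue ingest → queue [auth, broker, edge, relay, root, mesh, ledger, gate, ingest]
Visit auth → queue [broker, edge, relay, root, mesh, ledger, gate, ingest]
Visit broker → queue [edge, relay, root, mesh, ledger, gate, ingest]
Visit edge; enqueue store → queue [relay, root, mesh, ledger, gate, ingest, store]
Visit relay; enqueue bridge → queue [root, mesh, ledger, gate, ingest, store, bridge]
Visit root; enqueue shard → queue [mesh, ledger, gate, ingest, store, bridge, shard]
Visit mesh → queue [ledger, gate, ingest, store, bridge, shard]
Visit ledger → queue [gate, ingest, store, bridge, shard]
Visit gate; enqueue hub → queue [ingest, store, bridge, shard, hub]
Visit ingest → queue [store, bridge, shard, hub]
Visit store → queue [bridge, shard, hub]
Visit bridge → queue [shard, hub]
Visit shard → queue [hub]
Visit hub → queue []

router cache mirror agent back auth broker edge relay root mesh ledger gate ingest store bridge shard hub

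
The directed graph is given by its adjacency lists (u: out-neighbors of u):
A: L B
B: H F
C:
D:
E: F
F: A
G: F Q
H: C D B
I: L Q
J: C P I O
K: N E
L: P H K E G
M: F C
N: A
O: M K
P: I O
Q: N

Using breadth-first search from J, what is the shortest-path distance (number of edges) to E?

3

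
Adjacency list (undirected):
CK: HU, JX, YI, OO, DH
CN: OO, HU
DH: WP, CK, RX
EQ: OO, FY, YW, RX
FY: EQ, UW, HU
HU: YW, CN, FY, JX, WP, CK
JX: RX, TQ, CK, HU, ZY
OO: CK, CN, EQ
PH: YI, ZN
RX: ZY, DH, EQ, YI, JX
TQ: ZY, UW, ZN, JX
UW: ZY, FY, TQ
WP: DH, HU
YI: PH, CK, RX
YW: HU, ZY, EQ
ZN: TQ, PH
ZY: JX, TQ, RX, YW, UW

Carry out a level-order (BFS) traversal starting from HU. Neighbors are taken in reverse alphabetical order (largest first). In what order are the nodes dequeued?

Visit HU; enqueue YW, WP, JX, FY, CN, CK → queue [YW, WP, JX, FY, CN, CK]
Visit YW; enqueue ZY, EQ → queue [WP, JX, FY, CN, CK, ZY, EQ]
Visit WP; enqueue DH → queue [JX, FY, CN, CK, ZY, EQ, DH]
Visit JX; enqueue TQ, RX → queue [FY, CN, CK, ZY, EQ, DH, TQ, RX]
Visit FY; enqueue UW → queue [CN, CK, ZY, EQ, DH, TQ, RX, UW]
Visit CN; enqueue OO → queue [CK, ZY, EQ, DH, TQ, RX, UW, OO]
Visit CK; enqueue YI → queue [ZY, EQ, DH, TQ, RX, UW, OO, YI]
Visit ZY → queue [EQ, DH, TQ, RX, UW, OO, YI]
Visit EQ → queue [DH, TQ, RX, UW, OO, YI]
Visit DH → queue [TQ, RX, UW, OO, YI]
Visit TQ; enqueue ZN → queue [RX, UW, OO, YI, ZN]
Visit RX → queue [UW, OO, YI, ZN]
Visit UW → queue [OO, YI, ZN]
Visit OO → queue [YI, ZN]
Visit YI; enqueue PH → queue [ZN, PH]
Visit ZN → queue [PH]
Visit PH → queue []

HU, YW, WP, JX, FY, CN, CK, ZY, EQ, DH, TQ, RX, UW, OO, YI, ZN, PH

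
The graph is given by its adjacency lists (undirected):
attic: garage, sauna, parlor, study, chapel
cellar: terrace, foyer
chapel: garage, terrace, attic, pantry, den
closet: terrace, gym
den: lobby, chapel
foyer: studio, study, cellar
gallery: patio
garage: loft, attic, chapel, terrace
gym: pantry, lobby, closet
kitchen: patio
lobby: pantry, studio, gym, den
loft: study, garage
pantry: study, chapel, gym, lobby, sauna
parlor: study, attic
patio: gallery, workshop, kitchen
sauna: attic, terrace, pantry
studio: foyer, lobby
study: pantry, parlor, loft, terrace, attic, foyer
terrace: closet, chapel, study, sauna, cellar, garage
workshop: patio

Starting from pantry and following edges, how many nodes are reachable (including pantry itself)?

BFS from pantry visits: pantry, study, chapel, gym, lobby, sauna, parlor, loft, terrace, attic, foyer, garage, den, closet, studio, cellar
Reachable nodes: 16 of 20 total.

16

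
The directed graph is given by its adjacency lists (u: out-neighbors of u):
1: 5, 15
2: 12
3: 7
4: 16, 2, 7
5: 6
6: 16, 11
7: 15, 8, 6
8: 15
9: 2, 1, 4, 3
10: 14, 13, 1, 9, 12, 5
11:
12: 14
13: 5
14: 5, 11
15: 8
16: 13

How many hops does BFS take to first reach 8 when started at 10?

Level 0: 10
Level 1: 1, 5, 9, 12, 13, 14
Level 2: 2, 3, 4, 6, 11, 15
Level 3: 7, 8, 16
8 first appears at level 3.

3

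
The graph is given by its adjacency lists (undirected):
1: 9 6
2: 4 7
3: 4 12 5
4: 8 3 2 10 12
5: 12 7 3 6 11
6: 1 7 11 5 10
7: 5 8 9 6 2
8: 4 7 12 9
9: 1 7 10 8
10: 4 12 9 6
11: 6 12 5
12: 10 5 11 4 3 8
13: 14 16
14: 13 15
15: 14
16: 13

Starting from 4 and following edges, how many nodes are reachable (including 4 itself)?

12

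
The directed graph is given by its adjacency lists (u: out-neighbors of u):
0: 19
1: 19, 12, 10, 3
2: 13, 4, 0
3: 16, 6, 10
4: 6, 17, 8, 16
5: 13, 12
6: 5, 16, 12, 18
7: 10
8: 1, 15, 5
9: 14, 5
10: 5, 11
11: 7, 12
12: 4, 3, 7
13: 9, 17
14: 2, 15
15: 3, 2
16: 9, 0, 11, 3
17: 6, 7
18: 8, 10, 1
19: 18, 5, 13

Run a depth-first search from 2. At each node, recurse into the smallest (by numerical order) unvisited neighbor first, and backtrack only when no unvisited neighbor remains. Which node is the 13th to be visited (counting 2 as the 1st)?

7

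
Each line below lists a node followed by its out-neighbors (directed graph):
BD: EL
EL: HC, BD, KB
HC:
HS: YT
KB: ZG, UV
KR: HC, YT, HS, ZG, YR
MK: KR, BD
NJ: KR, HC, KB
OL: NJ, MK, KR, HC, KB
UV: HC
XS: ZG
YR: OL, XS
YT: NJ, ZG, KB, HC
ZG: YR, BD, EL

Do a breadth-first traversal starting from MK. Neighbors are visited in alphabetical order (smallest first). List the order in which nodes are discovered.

MK → BD → KR → EL → HC → HS → YR → YT → ZG → KB → OL → XS → NJ → UV

Visit MK; enqueue BD, KR → queue [BD, KR]
Visit BD; enqueue EL → queue [KR, EL]
Visit KR; enqueue HC, HS, YR, YT, ZG → queue [EL, HC, HS, YR, YT, ZG]
Visit EL; enqueue KB → queue [HC, HS, YR, YT, ZG, KB]
Visit HC → queue [HS, YR, YT, ZG, KB]
Visit HS → queue [YR, YT, ZG, KB]
Visit YR; enqueue OL, XS → queue [YT, ZG, KB, OL, XS]
Visit YT; enqueue NJ → queue [ZG, KB, OL, XS, NJ]
Visit ZG → queue [KB, OL, XS, NJ]
Visit KB; enqueue UV → queue [OL, XS, NJ, UV]
Visit OL → queue [XS, NJ, UV]
Visit XS → queue [NJ, UV]
Visit NJ → queue [UV]
Visit UV → queue []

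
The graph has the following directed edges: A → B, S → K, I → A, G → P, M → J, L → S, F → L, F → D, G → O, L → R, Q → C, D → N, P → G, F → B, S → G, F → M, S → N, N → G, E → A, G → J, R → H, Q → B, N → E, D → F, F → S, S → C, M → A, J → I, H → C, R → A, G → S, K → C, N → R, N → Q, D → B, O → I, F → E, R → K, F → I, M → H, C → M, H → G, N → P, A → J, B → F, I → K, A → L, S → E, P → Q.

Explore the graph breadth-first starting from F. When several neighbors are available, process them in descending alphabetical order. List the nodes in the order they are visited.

F S M L I E D B N K G C J H A R Q P O

Visit F; enqueue S, M, L, I, E, D, B → queue [S, M, L, I, E, D, B]
Visit S; enqueue N, K, G, C → queue [M, L, I, E, D, B, N, K, G, C]
Visit M; enqueue J, H, A → queue [L, I, E, D, B, N, K, G, C, J, H, A]
Visit L; enqueue R → queue [I, E, D, B, N, K, G, C, J, H, A, R]
Visit I → queue [E, D, B, N, K, G, C, J, H, A, R]
Visit E → queue [D, B, N, K, G, C, J, H, A, R]
Visit D → queue [B, N, K, G, C, J, H, A, R]
Visit B → queue [N, K, G, C, J, H, A, R]
Visit N; enqueue Q, P → queue [K, G, C, J, H, A, R, Q, P]
Visit K → queue [G, C, J, H, A, R, Q, P]
Visit G; enqueue O → queue [C, J, H, A, R, Q, P, O]
Visit C → queue [J, H, A, R, Q, P, O]
Visit J → queue [H, A, R, Q, P, O]
Visit H → queue [A, R, Q, P, O]
Visit A → queue [R, Q, P, O]
Visit R → queue [Q, P, O]
Visit Q → queue [P, O]
Visit P → queue [O]
Visit O → queue []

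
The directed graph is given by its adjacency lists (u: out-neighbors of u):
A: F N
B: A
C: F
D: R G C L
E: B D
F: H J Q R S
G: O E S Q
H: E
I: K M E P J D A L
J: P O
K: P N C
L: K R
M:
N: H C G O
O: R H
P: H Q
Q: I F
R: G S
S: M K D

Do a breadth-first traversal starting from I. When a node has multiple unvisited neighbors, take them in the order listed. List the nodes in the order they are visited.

I, K, M, E, P, J, D, A, L, N, C, B, H, Q, O, R, G, F, S

Visit I; enqueue K, M, E, P, J, D, A, L → queue [K, M, E, P, J, D, A, L]
Visit K; enqueue N, C → queue [M, E, P, J, D, A, L, N, C]
Visit M → queue [E, P, J, D, A, L, N, C]
Visit E; enqueue B → queue [P, J, D, A, L, N, C, B]
Visit P; enqueue H, Q → queue [J, D, A, L, N, C, B, H, Q]
Visit J; enqueue O → queue [D, A, L, N, C, B, H, Q, O]
Visit D; enqueue R, G → queue [A, L, N, C, B, H, Q, O, R, G]
Visit A; enqueue F → queue [L, N, C, B, H, Q, O, R, G, F]
Visit L → queue [N, C, B, H, Q, O, R, G, F]
Visit N → queue [C, B, H, Q, O, R, G, F]
Visit C → queue [B, H, Q, O, R, G, F]
Visit B → queue [H, Q, O, R, G, F]
Visit H → queue [Q, O, R, G, F]
Visit Q → queue [O, R, G, F]
Visit O → queue [R, G, F]
Visit R; enqueue S → queue [G, F, S]
Visit G → queue [F, S]
Visit F → queue [S]
Visit S → queue []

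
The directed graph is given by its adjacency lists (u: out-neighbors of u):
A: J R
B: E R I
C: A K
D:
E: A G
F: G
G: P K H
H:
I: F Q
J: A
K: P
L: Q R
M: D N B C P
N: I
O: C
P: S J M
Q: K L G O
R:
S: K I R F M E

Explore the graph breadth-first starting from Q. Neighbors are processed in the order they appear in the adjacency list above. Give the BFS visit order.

Q K L G O P R H C S J M A I F E D N B

Visit Q; enqueue K, L, G, O → queue [K, L, G, O]
Visit K; enqueue P → queue [L, G, O, P]
Visit L; enqueue R → queue [G, O, P, R]
Visit G; enqueue H → queue [O, P, R, H]
Visit O; enqueue C → queue [P, R, H, C]
Visit P; enqueue S, J, M → queue [R, H, C, S, J, M]
Visit R → queue [H, C, S, J, M]
Visit H → queue [C, S, J, M]
Visit C; enqueue A → queue [S, J, M, A]
Visit S; enqueue I, F, E → queue [J, M, A, I, F, E]
Visit J → queue [M, A, I, F, E]
Visit M; enqueue D, N, B → queue [A, I, F, E, D, N, B]
Visit A → queue [I, F, E, D, N, B]
Visit I → queue [F, E, D, N, B]
Visit F → queue [E, D, N, B]
Visit E → queue [D, N, B]
Visit D → queue [N, B]
Visit N → queue [B]
Visit B → queue []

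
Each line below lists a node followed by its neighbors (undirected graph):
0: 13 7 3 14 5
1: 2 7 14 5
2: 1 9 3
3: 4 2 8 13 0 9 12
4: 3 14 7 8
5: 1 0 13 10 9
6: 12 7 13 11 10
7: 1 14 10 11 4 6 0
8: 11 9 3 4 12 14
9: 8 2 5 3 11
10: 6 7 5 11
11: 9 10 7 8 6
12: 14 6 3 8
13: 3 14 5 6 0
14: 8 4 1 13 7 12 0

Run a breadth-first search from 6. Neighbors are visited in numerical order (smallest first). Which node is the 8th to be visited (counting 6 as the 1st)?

1

Visit 6; enqueue 7, 10, 11, 12, 13 → queue [7, 10, 11, 12, 13]
Visit 7; enqueue 0, 1, 4, 14 → queue [10, 11, 12, 13, 0, 1, 4, 14]
Visit 10; enqueue 5 → queue [11, 12, 13, 0, 1, 4, 14, 5]
Visit 11; enqueue 8, 9 → queue [12, 13, 0, 1, 4, 14, 5, 8, 9]
Visit 12; enqueue 3 → queue [13, 0, 1, 4, 14, 5, 8, 9, 3]
Visit 13 → queue [0, 1, 4, 14, 5, 8, 9, 3]
Visit 0 → queue [1, 4, 14, 5, 8, 9, 3]
Visit 1; enqueue 2 → queue [4, 14, 5, 8, 9, 3, 2]
Visit 4 → queue [14, 5, 8, 9, 3, 2]
Visit 14 → queue [5, 8, 9, 3, 2]
Visit 5 → queue [8, 9, 3, 2]
Visit 8 → queue [9, 3, 2]
Visit 9 → queue [3, 2]
Visit 3 → queue [2]
Visit 2 → queue []

Visit order: 6, 7, 10, 11, 12, 13, 0, 1, 4, 14, 5, 8, 9, 3, 2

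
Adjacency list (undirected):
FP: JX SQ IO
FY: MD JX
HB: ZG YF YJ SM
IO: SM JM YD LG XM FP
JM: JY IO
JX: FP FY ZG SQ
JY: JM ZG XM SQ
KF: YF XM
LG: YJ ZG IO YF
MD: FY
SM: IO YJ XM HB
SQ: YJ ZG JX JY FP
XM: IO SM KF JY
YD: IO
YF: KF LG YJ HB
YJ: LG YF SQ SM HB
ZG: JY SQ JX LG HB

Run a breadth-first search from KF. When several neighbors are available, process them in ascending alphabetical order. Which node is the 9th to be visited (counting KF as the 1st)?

Visit KF; enqueue XM, YF → queue [XM, YF]
Visit XM; enqueue IO, JY, SM → queue [YF, IO, JY, SM]
Visit YF; enqueue HB, LG, YJ → queue [IO, JY, SM, HB, LG, YJ]
Visit IO; enqueue FP, JM, YD → queue [JY, SM, HB, LG, YJ, FP, JM, YD]
Visit JY; enqueue SQ, ZG → queue [SM, HB, LG, YJ, FP, JM, YD, SQ, ZG]
Visit SM → queue [HB, LG, YJ, FP, JM, YD, SQ, ZG]
Visit HB → queue [LG, YJ, FP, JM, YD, SQ, ZG]
Visit LG → queue [YJ, FP, JM, YD, SQ, ZG]
Visit YJ → queue [FP, JM, YD, SQ, ZG]
Visit FP; enqueue JX → queue [JM, YD, SQ, ZG, JX]
Visit JM → queue [YD, SQ, ZG, JX]
Visit YD → queue [SQ, ZG, JX]
Visit SQ → queue [ZG, JX]
Visit ZG → queue [JX]
Visit JX; enqueue FY → queue [FY]
Visit FY; enqueue MD → queue [MD]
Visit MD → queue []

Visit order: KF, XM, YF, IO, JY, SM, HB, LG, YJ, FP, JM, YD, SQ, ZG, JX, FY, MD

YJ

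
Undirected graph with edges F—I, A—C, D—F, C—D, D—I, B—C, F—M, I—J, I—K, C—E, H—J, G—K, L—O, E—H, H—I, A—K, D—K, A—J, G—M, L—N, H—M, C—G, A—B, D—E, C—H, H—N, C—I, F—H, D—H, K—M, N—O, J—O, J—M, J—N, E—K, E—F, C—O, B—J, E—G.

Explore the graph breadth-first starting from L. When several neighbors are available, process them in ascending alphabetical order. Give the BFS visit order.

L, N, O, H, J, C, D, E, F, I, M, A, B, G, K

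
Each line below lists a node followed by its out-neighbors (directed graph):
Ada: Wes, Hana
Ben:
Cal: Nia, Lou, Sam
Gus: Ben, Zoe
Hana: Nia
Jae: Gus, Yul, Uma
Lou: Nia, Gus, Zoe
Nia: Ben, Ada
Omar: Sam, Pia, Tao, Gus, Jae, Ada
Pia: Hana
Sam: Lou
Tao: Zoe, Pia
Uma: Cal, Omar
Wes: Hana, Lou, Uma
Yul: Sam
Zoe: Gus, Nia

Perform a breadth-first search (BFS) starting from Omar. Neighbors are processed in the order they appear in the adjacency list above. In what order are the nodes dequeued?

Omar Sam Pia Tao Gus Jae Ada Lou Hana Zoe Ben Yul Uma Wes Nia Cal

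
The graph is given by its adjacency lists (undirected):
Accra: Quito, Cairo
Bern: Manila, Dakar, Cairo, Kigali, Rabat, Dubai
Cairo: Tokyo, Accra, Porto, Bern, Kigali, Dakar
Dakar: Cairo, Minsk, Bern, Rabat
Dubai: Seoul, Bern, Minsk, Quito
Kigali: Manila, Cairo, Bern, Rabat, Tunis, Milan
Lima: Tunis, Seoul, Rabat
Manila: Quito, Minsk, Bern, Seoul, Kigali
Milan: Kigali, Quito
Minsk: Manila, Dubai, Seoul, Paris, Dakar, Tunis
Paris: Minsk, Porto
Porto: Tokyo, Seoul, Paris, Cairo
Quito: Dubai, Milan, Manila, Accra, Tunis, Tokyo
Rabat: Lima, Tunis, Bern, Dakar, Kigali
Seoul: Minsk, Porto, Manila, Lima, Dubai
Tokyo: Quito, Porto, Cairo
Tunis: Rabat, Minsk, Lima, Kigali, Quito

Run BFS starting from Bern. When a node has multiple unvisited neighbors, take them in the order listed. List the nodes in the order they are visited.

Visit Bern; enqueue Manila, Dakar, Cairo, Kigali, Rabat, Dubai → queue [Manila, Dakar, Cairo, Kigali, Rabat, Dubai]
Visit Manila; enqueue Quito, Minsk, Seoul → queue [Dakar, Cairo, Kigali, Rabat, Dubai, Quito, Minsk, Seoul]
Visit Dakar → queue [Cairo, Kigali, Rabat, Dubai, Quito, Minsk, Seoul]
Visit Cairo; enqueue Tokyo, Accra, Porto → queue [Kigali, Rabat, Dubai, Quito, Minsk, Seoul, Tokyo, Accra, Porto]
Visit Kigali; enqueue Tunis, Milan → queue [Rabat, Dubai, Quito, Minsk, Seoul, Tokyo, Accra, Porto, Tunis, Milan]
Visit Rabat; enqueue Lima → queue [Dubai, Quito, Minsk, Seoul, Tokyo, Accra, Porto, Tunis, Milan, Lima]
Visit Dubai → queue [Quito, Minsk, Seoul, Tokyo, Accra, Porto, Tunis, Milan, Lima]
Visit Quito → queue [Minsk, Seoul, Tokyo, Accra, Porto, Tunis, Milan, Lima]
Visit Minsk; enqueue Paris → queue [Seoul, Tokyo, Accra, Porto, Tunis, Milan, Lima, Paris]
Visit Seoul → queue [Tokyo, Accra, Porto, Tunis, Milan, Lima, Paris]
Visit Tokyo → queue [Accra, Porto, Tunis, Milan, Lima, Paris]
Visit Accra → queue [Porto, Tunis, Milan, Lima, Paris]
Visit Porto → queue [Tunis, Milan, Lima, Paris]
Visit Tunis → queue [Milan, Lima, Paris]
Visit Milan → queue [Lima, Paris]
Visit Lima → queue [Paris]
Visit Paris → queue []

Bern, Manila, Dakar, Cairo, Kigali, Rabat, Dubai, Quito, Minsk, Seoul, Tokyo, Accra, Porto, Tunis, Milan, Lima, Paris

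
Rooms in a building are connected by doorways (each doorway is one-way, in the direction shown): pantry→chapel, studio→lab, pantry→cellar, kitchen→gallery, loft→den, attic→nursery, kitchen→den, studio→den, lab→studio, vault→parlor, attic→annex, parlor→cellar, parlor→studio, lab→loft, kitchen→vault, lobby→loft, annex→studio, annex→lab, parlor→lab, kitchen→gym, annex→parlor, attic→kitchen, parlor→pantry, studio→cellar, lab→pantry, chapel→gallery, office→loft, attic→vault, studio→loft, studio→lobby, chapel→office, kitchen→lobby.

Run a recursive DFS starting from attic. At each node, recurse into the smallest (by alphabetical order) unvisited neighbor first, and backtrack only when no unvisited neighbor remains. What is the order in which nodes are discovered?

Visit attic
attic → annex
annex → lab
lab → loft
loft → den
lab → pantry
pantry → cellar
pantry → chapel
chapel → gallery
chapel → office
lab → studio
studio → lobby
annex → parlor
attic → kitchen
kitchen → gym
kitchen → vault
attic → nursery

attic → annex → lab → loft → den → pantry → cellar → chapel → gallery → office → studio → lobby → parlor → kitchen → gym → vault → nursery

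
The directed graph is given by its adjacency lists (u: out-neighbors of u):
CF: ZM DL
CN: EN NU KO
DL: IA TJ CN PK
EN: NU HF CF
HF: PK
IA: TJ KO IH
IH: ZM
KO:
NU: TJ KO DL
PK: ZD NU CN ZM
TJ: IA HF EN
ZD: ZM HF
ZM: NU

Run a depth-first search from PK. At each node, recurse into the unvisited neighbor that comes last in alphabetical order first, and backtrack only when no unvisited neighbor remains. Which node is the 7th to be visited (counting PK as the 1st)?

Visit PK
PK → ZM
ZM → NU
NU → TJ
TJ → IA
IA → KO
IA → IH
TJ → HF
TJ → EN
EN → CF
CF → DL
DL → CN
PK → ZD

Visit order: PK, ZM, NU, TJ, IA, KO, IH, HF, EN, CF, DL, CN, ZD

IH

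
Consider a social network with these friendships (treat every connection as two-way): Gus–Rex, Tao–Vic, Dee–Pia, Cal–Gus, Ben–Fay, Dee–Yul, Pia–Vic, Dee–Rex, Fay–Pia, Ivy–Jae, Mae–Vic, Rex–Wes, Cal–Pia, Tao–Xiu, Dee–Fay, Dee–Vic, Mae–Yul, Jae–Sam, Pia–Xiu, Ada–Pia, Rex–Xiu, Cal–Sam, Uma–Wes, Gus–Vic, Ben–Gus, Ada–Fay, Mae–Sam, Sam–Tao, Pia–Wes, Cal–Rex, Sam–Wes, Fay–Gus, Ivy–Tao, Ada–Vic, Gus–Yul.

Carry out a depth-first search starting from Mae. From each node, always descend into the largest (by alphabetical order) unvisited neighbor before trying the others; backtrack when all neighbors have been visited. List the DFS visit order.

Mae -> Yul -> Gus -> Vic -> Tao -> Xiu -> Rex -> Wes -> Uma -> Sam -> Jae -> Ivy -> Cal -> Pia -> Fay -> Dee -> Ben -> Ada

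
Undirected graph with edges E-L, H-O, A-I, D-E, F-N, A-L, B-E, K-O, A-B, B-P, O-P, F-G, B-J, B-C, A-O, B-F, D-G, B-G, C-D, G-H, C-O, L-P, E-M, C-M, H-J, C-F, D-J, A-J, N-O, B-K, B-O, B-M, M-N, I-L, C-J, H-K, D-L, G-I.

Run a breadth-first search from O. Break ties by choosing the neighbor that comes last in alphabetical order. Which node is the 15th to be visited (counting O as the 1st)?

Visit O; enqueue P, N, K, H, C, B, A → queue [P, N, K, H, C, B, A]
Visit P; enqueue L → queue [N, K, H, C, B, A, L]
Visit N; enqueue M, F → queue [K, H, C, B, A, L, M, F]
Visit K → queue [H, C, B, A, L, M, F]
Visit H; enqueue J, G → queue [C, B, A, L, M, F, J, G]
Visit C; enqueue D → queue [B, A, L, M, F, J, G, D]
Visit B; enqueue E → queue [A, L, M, F, J, G, D, E]
Visit A; enqueue I → queue [L, M, F, J, G, D, E, I]
Visit L → queue [M, F, J, G, D, E, I]
Visit M → queue [F, J, G, D, E, I]
Visit F → queue [J, G, D, E, I]
Visit J → queue [G, D, E, I]
Visit G → queue [D, E, I]
Visit D → queue [E, I]
Visit E → queue [I]
Visit I → queue []

Visit order: O, P, N, K, H, C, B, A, L, M, F, J, G, D, E, I

E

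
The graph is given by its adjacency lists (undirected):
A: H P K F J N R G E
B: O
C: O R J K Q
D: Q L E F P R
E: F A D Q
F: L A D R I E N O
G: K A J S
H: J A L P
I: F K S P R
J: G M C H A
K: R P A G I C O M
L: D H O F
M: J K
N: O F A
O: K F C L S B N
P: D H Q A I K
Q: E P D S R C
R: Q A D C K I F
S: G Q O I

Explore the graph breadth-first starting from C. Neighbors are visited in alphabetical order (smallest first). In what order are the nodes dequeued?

Visit C; enqueue J, K, O, Q, R → queue [J, K, O, Q, R]
Visit J; enqueue A, G, H, M → queue [K, O, Q, R, A, G, H, M]
Visit K; enqueue I, P → queue [O, Q, R, A, G, H, M, I, P]
Visit O; enqueue B, F, L, N, S → queue [Q, R, A, G, H, M, I, P, B, F, L, N, S]
Visit Q; enqueue D, E → queue [R, A, G, H, M, I, P, B, F, L, N, S, D, E]
Visit R → queue [A, G, H, M, I, P, B, F, L, N, S, D, E]
Visit A → queue [G, H, M, I, P, B, F, L, N, S, D, E]
Visit G → queue [H, M, I, P, B, F, L, N, S, D, E]
Visit H → queue [M, I, P, B, F, L, N, S, D, E]
Visit M → queue [I, P, B, F, L, N, S, D, E]
Visit I → queue [P, B, F, L, N, S, D, E]
Visit P → queue [B, F, L, N, S, D, E]
Visit B → queue [F, L, N, S, D, E]
Visit F → queue [L, N, S, D, E]
Visit L → queue [N, S, D, E]
Visit N → queue [S, D, E]
Visit S → queue [D, E]
Visit D → queue [E]
Visit E → queue []

C J K O Q R A G H M I P B F L N S D E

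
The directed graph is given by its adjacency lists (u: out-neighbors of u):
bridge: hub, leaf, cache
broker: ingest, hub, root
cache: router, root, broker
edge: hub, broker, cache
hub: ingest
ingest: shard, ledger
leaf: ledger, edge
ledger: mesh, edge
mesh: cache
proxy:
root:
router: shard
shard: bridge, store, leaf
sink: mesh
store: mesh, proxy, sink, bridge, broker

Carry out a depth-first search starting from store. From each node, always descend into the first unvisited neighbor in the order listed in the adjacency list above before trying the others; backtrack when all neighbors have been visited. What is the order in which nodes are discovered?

store, mesh, cache, router, shard, bridge, hub, ingest, ledger, edge, broker, root, leaf, proxy, sink

Visit store
store → mesh
mesh → cache
cache → router
router → shard
shard → bridge
bridge → hub
hub → ingest
ingest → ledger
ledger → edge
edge → broker
broker → root
bridge → leaf
store → proxy
store → sink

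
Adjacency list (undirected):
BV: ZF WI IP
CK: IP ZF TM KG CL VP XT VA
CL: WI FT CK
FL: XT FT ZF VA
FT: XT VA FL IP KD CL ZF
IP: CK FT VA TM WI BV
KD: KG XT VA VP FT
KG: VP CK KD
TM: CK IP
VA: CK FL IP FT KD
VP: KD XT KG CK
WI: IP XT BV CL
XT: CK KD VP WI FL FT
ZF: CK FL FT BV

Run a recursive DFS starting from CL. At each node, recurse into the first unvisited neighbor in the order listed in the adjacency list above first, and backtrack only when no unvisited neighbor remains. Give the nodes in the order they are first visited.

Visit CL
CL → WI
WI → IP
IP → CK
CK → ZF
ZF → FL
FL → XT
XT → KD
KD → KG
KG → VP
KD → VA
VA → FT
ZF → BV
CK → TM

CL WI IP CK ZF FL XT KD KG VP VA FT BV TM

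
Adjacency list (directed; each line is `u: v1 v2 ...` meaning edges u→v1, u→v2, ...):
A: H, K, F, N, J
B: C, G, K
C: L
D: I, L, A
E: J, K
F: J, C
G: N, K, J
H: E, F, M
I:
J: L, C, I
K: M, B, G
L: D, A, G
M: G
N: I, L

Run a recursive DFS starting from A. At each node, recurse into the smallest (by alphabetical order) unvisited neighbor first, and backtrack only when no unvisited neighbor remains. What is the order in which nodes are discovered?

A, F, C, L, D, I, G, J, K, B, M, N, H, E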